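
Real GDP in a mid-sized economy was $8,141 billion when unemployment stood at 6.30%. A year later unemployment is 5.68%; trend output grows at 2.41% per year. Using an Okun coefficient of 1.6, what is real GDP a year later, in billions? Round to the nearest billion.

Δu = 5.68 - 6.3 = -0.62 points.
Okun's law (growth form): g_Y = g_Y* - β × Δu = 2.41 - 1.6 × (-0.62) = 2.41 + 0.992 = 3.402%.
Real GDP in the next year = 8141 × (1 + 3.402/100) = 8141 × 1.03402 ≈ 8418 billion.

$8,418 billion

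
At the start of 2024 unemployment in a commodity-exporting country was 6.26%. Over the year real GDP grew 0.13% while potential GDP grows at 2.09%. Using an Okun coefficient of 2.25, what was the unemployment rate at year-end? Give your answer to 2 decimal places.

Growth-rate Okun's law: g_Y = g_Y* - β × Δu, so Δu = (g_Y* - g_Y)/β.
Δu = (2.09 - 0.13)/2.25 = 1.96/2.25 = 0.87 percentage points.
Year-end unemployment = 6.26 + 0.87 = 7.13%.

7.13%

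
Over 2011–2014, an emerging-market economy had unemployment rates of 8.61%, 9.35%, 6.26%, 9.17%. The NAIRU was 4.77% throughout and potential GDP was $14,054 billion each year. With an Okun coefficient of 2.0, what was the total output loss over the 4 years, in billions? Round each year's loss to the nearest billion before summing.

Year 2011: gap = -2.0 × (8.61 - 4.77) = -7.68%, loss ≈ 14054 × 7.68/100 ≈ 1079.
Year 2012: gap = -2.0 × (9.35 - 4.77) = -9.16%, loss ≈ 14054 × 9.16/100 ≈ 1287.
Year 2013: gap = -2.0 × (6.26 - 4.77) = -2.98%, loss ≈ 14054 × 2.98/100 ≈ 419.
Year 2014: gap = -2.0 × (9.17 - 4.77) = -8.8%, loss ≈ 14054 × 8.8/100 ≈ 1237.
Total lost output = 1079 + 1287 + 419 + 1237 = 4022 billion.

$4,022 billion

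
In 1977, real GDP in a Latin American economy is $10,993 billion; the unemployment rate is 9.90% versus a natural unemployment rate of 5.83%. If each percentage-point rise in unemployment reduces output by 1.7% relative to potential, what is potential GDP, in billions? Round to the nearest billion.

Unemployment gap = 9.9 - 5.83 = 4.07 points, so output gap = -1.7 × 4.07 = -6.919%.
Since Y = Y* × (1 + gap/100), Y* = 10993/0.93081 ≈ 11810 billion.

$11,810 billion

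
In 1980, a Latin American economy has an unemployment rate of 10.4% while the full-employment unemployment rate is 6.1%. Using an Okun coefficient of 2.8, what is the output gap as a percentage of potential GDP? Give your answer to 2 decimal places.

-12.04%

The unemployment gap is 10.4 - 6.1 = 4.3 percentage points.
Okun's law gives an output gap of -2.8 × 4.3 = -12.04%, i.e. 12.04% below potential.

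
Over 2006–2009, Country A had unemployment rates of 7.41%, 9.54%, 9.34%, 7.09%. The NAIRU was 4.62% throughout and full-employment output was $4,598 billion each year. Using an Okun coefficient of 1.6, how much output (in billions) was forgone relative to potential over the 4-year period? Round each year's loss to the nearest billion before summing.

Year 2006: gap = -1.6 × (7.41 - 4.62) = -4.464%, loss ≈ 4598 × 4.464/100 ≈ 205.
Year 2007: gap = -1.6 × (9.54 - 4.62) = -7.872%, loss ≈ 4598 × 7.872/100 ≈ 362.
Year 2008: gap = -1.6 × (9.34 - 4.62) = -7.552%, loss ≈ 4598 × 7.552/100 ≈ 347.
Year 2009: gap = -1.6 × (7.09 - 4.62) = -3.952%, loss ≈ 4598 × 3.952/100 ≈ 182.
Total lost output = 205 + 362 + 347 + 182 = 1096 billion.

$1,096 billion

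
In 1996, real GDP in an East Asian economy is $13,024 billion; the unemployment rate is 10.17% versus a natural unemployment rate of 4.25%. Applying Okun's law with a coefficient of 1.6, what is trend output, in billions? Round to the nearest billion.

Unemployment gap = 10.17 - 4.25 = 5.92 points, so output gap = -1.6 × 5.92 = -9.472%.
Since Y = Y* × (1 + gap/100), Y* = 13024/0.90528 ≈ 14387 billion.

$14,387 billion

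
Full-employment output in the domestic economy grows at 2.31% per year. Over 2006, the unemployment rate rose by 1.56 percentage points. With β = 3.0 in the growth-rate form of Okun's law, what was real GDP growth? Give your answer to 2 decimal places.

-2.37%

Growth-rate Okun's law: g_Y = g_Y* - β × Δu.
g_Y = 2.31 - 3.0 × (1.56) = 2.31 - 4.68 = -2.37%, i.e. -2.37% to 2 d.p.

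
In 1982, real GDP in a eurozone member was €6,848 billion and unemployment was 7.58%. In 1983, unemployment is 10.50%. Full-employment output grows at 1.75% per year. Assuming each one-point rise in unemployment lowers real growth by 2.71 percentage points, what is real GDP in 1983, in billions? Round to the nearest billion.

€6,426 billion

Δu = 10.5 - 7.58 = 2.92 points.
Okun's law (growth form): g_Y = g_Y* - β × Δu = 1.75 - 2.71 × (2.92) = 1.75 - 7.9132 = -6.1632%.
Real GDP in the next year = 6848 × (1 - 6.1632/100) = 6848 × 0.938368 ≈ 6426 billion.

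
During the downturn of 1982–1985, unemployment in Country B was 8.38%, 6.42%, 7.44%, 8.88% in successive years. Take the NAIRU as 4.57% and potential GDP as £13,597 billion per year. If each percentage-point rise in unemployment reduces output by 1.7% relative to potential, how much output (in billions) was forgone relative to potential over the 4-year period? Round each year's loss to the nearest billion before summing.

Year 1982: gap = -1.7 × (8.38 - 4.57) = -6.477%, loss ≈ 13597 × 6.477/100 ≈ 881.
Year 1983: gap = -1.7 × (6.42 - 4.57) = -3.145%, loss ≈ 13597 × 3.145/100 ≈ 428.
Year 1984: gap = -1.7 × (7.44 - 4.57) = -4.879%, loss ≈ 13597 × 4.879/100 ≈ 663.
Year 1985: gap = -1.7 × (8.88 - 4.57) = -7.327%, loss ≈ 13597 × 7.327/100 ≈ 996.
Total lost output = 881 + 428 + 663 + 996 = 2968 billion.

£2,968 billion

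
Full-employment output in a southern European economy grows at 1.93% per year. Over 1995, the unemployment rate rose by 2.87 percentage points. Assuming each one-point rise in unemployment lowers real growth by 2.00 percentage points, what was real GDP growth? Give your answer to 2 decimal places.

Growth-rate Okun's law: g_Y = g_Y* - β × Δu.
g_Y = 1.93 - 2.00 × (2.87) = 1.93 - 5.74 = -3.81%, i.e. -3.81% to 2 d.p.

-3.81%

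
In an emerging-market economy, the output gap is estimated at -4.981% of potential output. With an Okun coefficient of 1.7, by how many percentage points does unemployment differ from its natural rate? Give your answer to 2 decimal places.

2.93 percentage points

Okun's law: output gap = -β × (u - u*), so u - u* = -(output gap)/β.
u - u* = -(-4.981)/1.7 = 2.93 percentage points.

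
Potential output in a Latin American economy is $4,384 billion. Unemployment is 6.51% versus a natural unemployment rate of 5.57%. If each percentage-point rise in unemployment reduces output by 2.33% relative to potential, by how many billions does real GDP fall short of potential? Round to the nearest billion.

$96 billion

Output gap = -2.33 × (6.51 - 5.57) = -2.33 × 0.94 = -2.1902%.
Actual GDP ≈ 4384 × 0.978098 ≈ 4288 billion, so the shortfall is 4384 - 4288 = 96 billion.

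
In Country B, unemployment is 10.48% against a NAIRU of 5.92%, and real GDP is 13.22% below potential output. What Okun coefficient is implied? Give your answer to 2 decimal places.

β ≈ 2.90

Okun's law: output gap = -β × (u - u*).
-13.22 = -β × (10.48 - 5.92) = -β × 4.56, so β = 13.22/4.56 = 2.90.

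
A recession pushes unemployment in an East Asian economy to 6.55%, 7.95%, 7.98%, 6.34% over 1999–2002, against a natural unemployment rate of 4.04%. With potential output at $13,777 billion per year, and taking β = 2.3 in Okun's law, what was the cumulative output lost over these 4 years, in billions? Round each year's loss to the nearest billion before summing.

$4,011 billion

Year 1999: gap = -2.3 × (6.55 - 4.04) = -5.773%, loss ≈ 13777 × 5.773/100 ≈ 795.
Year 2000: gap = -2.3 × (7.95 - 4.04) = -8.993%, loss ≈ 13777 × 8.993/100 ≈ 1239.
Year 2001: gap = -2.3 × (7.98 - 4.04) = -9.062%, loss ≈ 13777 × 9.062/100 ≈ 1248.
Year 2002: gap = -2.3 × (6.34 - 4.04) = -5.29%, loss ≈ 13777 × 5.29/100 ≈ 729.
Total lost output = 795 + 1239 + 1248 + 729 = 4011 billion.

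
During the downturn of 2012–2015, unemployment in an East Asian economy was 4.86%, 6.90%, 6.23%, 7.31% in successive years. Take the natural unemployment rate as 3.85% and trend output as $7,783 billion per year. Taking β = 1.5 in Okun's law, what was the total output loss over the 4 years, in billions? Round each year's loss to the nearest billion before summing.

$1,156 billion

Year 2012: gap = -1.5 × (4.86 - 3.85) = -1.515%, loss ≈ 7783 × 1.515/100 ≈ 118.
Year 2013: gap = -1.5 × (6.9 - 3.85) = -4.575%, loss ≈ 7783 × 4.575/100 ≈ 356.
Year 2014: gap = -1.5 × (6.23 - 3.85) = -3.57%, loss ≈ 7783 × 3.57/100 ≈ 278.
Year 2015: gap = -1.5 × (7.31 - 3.85) = -5.19%, loss ≈ 7783 × 5.19/100 ≈ 404.
Total lost output = 118 + 356 + 278 + 404 = 1156 billion.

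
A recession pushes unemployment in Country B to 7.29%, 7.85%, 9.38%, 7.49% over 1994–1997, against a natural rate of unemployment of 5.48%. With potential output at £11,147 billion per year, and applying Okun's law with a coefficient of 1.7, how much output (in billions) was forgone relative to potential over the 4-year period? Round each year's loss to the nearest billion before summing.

Year 1994: gap = -1.7 × (7.29 - 5.48) = -3.077%, loss ≈ 11147 × 3.077/100 ≈ 343.
Year 1995: gap = -1.7 × (7.85 - 5.48) = -4.029%, loss ≈ 11147 × 4.029/100 ≈ 449.
Year 1996: gap = -1.7 × (9.38 - 5.48) = -6.63%, loss ≈ 11147 × 6.63/100 ≈ 739.
Year 1997: gap = -1.7 × (7.49 - 5.48) = -3.417%, loss ≈ 11147 × 3.417/100 ≈ 381.
Total lost output = 343 + 449 + 739 + 381 = 1912 billion.

£1,912 billion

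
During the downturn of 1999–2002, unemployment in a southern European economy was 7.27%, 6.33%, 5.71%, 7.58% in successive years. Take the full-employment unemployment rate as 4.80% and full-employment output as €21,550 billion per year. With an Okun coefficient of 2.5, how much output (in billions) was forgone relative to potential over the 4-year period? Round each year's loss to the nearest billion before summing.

Year 1999: gap = -2.5 × (7.27 - 4.8) = -6.175%, loss ≈ 21550 × 6.175/100 ≈ 1331.
Year 2000: gap = -2.5 × (6.33 - 4.8) = -3.825%, loss ≈ 21550 × 3.825/100 ≈ 824.
Year 2001: gap = -2.5 × (5.71 - 4.8) = -2.275%, loss ≈ 21550 × 2.275/100 ≈ 490.
Year 2002: gap = -2.5 × (7.58 - 4.8) = -6.95%, loss ≈ 21550 × 6.95/100 ≈ 1498.
Total lost output = 1331 + 824 + 490 + 1498 = 4143 billion.

€4,143 billion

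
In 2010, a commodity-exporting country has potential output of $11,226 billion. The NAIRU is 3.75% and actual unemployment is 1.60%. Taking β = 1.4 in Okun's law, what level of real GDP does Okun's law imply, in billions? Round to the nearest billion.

$11,564 billion

Unemployment gap = 1.6 - 3.75 = -2.15 points, so the output gap is -1.4 × (-2.15) = 3.01%.
Actual GDP = 11226 × (1 + 3.01/100) = 11226 × 1.0301 ≈ 11564 billion.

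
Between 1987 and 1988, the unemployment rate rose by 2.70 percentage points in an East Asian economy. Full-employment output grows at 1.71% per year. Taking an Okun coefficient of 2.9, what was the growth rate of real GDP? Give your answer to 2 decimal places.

Growth-rate Okun's law: g_Y = g_Y* - β × Δu.
g_Y = 1.71 - 2.9 × (2.70) = 1.71 - 7.83 = -6.12%, i.e. -6.12% to 2 d.p.

-6.12%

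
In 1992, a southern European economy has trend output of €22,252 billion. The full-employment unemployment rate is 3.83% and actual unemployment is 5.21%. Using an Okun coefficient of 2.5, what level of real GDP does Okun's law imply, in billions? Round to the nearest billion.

Unemployment gap = 5.21 - 3.83 = 1.38 points, so the output gap is -2.5 × 1.38 = -3.45%.
Actual GDP = 22252 × (1 - 3.45/100) = 22252 × 0.9655 ≈ 21484 billion.

€21,484 billion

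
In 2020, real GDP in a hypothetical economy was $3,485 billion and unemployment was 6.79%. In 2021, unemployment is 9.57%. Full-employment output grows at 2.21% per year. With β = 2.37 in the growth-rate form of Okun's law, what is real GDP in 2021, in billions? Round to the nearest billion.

Δu = 9.57 - 6.79 = 2.78 points.
Okun's law (growth form): g_Y = g_Y* - β × Δu = 2.21 - 2.37 × (2.78) = 2.21 - 6.5886 = -4.3786%.
Real GDP in the next year = 3485 × (1 - 4.3786/100) = 3485 × 0.956214 ≈ 3332 billion.

$3,332 billion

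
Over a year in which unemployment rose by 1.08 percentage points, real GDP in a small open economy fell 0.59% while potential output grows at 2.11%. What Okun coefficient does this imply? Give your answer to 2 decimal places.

β ≈ 2.50

Growth form: g_Y = g_Y* - β × Δu, so β = (g_Y* - g_Y)/Δu.
β = (2.11 + 0.59)/1.08 = 2.7/1.08 = 2.50.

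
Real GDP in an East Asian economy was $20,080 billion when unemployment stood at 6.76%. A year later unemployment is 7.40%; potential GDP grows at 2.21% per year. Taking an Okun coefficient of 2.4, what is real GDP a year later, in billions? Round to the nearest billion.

$20,215 billion

Δu = 7.4 - 6.76 = 0.64 points.
Okun's law (growth form): g_Y = g_Y* - β × Δu = 2.21 - 2.4 × (0.64) = 2.21 - 1.536 = 0.674%.
Real GDP in the next year = 20080 × (1 + 0.674/100) = 20080 × 1.00674 ≈ 20215 billion.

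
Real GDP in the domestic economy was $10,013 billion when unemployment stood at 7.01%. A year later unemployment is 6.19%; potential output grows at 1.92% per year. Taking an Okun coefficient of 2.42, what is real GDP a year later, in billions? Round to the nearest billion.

Δu = 6.19 - 7.01 = -0.82 points.
Okun's law (growth form): g_Y = g_Y* - β × Δu = 1.92 - 2.42 × (-0.82) = 1.92 + 1.9844 = 3.9044%.
Real GDP in the next year = 10013 × (1 + 3.9044/100) = 10013 × 1.039044 ≈ 10404 billion.

$10,404 billion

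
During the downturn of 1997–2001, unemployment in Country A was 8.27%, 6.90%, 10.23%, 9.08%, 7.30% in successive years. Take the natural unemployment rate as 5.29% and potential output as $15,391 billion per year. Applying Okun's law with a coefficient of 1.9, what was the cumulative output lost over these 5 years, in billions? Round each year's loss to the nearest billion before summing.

$4,483 billion

Year 1997: gap = -1.9 × (8.27 - 5.29) = -5.662%, loss ≈ 15391 × 5.662/100 ≈ 871.
Year 1998: gap = -1.9 × (6.9 - 5.29) = -3.059%, loss ≈ 15391 × 3.059/100 ≈ 471.
Year 1999: gap = -1.9 × (10.23 - 5.29) = -9.386%, loss ≈ 15391 × 9.386/100 ≈ 1445.
Year 2000: gap = -1.9 × (9.08 - 5.29) = -7.201%, loss ≈ 15391 × 7.201/100 ≈ 1108.
Year 2001: gap = -1.9 × (7.3 - 5.29) = -3.819%, loss ≈ 15391 × 3.819/100 ≈ 588.
Total lost output = 871 + 471 + 1445 + 1108 + 588 = 4483 billion.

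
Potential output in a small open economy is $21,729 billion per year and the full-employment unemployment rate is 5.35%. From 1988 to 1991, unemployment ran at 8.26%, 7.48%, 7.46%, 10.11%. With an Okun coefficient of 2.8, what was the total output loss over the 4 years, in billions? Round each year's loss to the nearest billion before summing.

Year 1988: gap = -2.8 × (8.26 - 5.35) = -8.148%, loss ≈ 21729 × 8.148/100 ≈ 1770.
Year 1989: gap = -2.8 × (7.48 - 5.35) = -5.964%, loss ≈ 21729 × 5.964/100 ≈ 1296.
Year 1990: gap = -2.8 × (7.46 - 5.35) = -5.908%, loss ≈ 21729 × 5.908/100 ≈ 1284.
Year 1991: gap = -2.8 × (10.11 - 5.35) = -13.328%, loss ≈ 21729 × 13.328/100 ≈ 2896.
Total lost output = 1770 + 1296 + 1284 + 2896 = 7246 billion.

$7,246 billion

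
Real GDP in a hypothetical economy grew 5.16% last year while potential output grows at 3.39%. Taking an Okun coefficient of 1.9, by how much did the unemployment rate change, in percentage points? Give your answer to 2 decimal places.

Growth-rate Okun's law: g_Y = g_Y* - β × Δu, so Δu = (g_Y* - g_Y)/β.
Δu = (3.39 - 5.16)/1.9 = -1.77/1.9 = -0.93 percentage points.

-0.93 percentage points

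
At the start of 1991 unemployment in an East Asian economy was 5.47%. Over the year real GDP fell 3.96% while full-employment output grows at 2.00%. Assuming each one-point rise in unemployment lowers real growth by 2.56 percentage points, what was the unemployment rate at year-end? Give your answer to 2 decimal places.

Growth-rate Okun's law: g_Y = g_Y* - β × Δu, so Δu = (g_Y* - g_Y)/β.
Δu = (2 + 3.96)/2.56 = 5.96/2.56 = 2.33 percentage points.
Year-end unemployment = 5.47 + 2.33 = 7.80%.

7.80%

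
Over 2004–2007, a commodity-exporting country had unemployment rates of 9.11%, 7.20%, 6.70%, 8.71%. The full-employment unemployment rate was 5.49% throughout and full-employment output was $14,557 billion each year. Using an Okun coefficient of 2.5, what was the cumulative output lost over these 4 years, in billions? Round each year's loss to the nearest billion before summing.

$3,551 billion

Year 2004: gap = -2.5 × (9.11 - 5.49) = -9.05%, loss ≈ 14557 × 9.05/100 ≈ 1317.
Year 2005: gap = -2.5 × (7.2 - 5.49) = -4.275%, loss ≈ 14557 × 4.275/100 ≈ 622.
Year 2006: gap = -2.5 × (6.7 - 5.49) = -3.025%, loss ≈ 14557 × 3.025/100 ≈ 440.
Year 2007: gap = -2.5 × (8.71 - 5.49) = -8.05%, loss ≈ 14557 × 8.05/100 ≈ 1172.
Total lost output = 1317 + 622 + 440 + 1172 = 3551 billion.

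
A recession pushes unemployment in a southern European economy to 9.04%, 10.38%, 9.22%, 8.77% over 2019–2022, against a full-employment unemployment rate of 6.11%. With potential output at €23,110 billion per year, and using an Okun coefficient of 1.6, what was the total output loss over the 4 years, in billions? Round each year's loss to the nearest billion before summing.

€4,796 billion

Year 2019: gap = -1.6 × (9.04 - 6.11) = -4.688%, loss ≈ 23110 × 4.688/100 ≈ 1083.
Year 2020: gap = -1.6 × (10.38 - 6.11) = -6.832%, loss ≈ 23110 × 6.832/100 ≈ 1579.
Year 2021: gap = -1.6 × (9.22 - 6.11) = -4.976%, loss ≈ 23110 × 4.976/100 ≈ 1150.
Year 2022: gap = -1.6 × (8.77 - 6.11) = -4.256%, loss ≈ 23110 × 4.256/100 ≈ 984.
Total lost output = 1083 + 1579 + 1150 + 984 = 4796 billion.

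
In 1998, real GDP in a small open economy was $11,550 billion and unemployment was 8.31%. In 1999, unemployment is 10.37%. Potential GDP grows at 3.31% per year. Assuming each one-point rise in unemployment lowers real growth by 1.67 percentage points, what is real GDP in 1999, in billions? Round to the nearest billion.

$11,535 billion

Δu = 10.37 - 8.31 = 2.06 points.
Okun's law (growth form): g_Y = g_Y* - β × Δu = 3.31 - 1.67 × (2.06) = 3.31 - 3.4402 = -0.1302%.
Real GDP in the next year = 11550 × (1 - 0.1302/100) = 11550 × 0.998698 ≈ 11535 billion.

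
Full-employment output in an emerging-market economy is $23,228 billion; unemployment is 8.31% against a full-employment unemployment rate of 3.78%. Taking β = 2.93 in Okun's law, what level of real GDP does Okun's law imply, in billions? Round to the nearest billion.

Unemployment gap = 8.31 - 3.78 = 4.53 points, so the output gap is -2.93 × 4.53 = -13.2729%.
Actual GDP = 23228 × (1 - 13.2729/100) = 23228 × 0.867271 ≈ 20145 billion.

$20,145 billion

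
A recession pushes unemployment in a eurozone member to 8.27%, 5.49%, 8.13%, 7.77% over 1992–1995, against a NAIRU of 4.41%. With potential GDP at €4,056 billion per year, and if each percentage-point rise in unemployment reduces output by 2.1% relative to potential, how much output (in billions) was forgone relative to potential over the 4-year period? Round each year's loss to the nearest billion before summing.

€1,024 billion

Year 1992: gap = -2.1 × (8.27 - 4.41) = -8.106%, loss ≈ 4056 × 8.106/100 ≈ 329.
Year 1993: gap = -2.1 × (5.49 - 4.41) = -2.268%, loss ≈ 4056 × 2.268/100 ≈ 92.
Year 1994: gap = -2.1 × (8.13 - 4.41) = -7.812%, loss ≈ 4056 × 7.812/100 ≈ 317.
Year 1995: gap = -2.1 × (7.77 - 4.41) = -7.056%, loss ≈ 4056 × 7.056/100 ≈ 286.
Total lost output = 329 + 92 + 317 + 286 = 1024 billion.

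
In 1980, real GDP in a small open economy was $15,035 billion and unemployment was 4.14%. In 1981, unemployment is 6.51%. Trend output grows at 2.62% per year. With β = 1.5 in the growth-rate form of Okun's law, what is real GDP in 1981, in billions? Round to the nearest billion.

Δu = 6.51 - 4.14 = 2.37 points.
Okun's law (growth form): g_Y = g_Y* - β × Δu = 2.62 - 1.5 × (2.37) = 2.62 - 3.555 = -0.935%.
Real GDP in the next year = 15035 × (1 - 0.935/100) = 15035 × 0.99065 ≈ 14894 billion.

$14,894 billion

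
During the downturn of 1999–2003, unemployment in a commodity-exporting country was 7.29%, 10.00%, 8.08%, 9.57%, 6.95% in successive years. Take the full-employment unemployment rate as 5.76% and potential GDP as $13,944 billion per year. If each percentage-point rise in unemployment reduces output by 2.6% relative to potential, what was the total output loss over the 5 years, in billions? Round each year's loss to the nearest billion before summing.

Year 1999: gap = -2.6 × (7.29 - 5.76) = -3.978%, loss ≈ 13944 × 3.978/100 ≈ 555.
Year 2000: gap = -2.6 × (10 - 5.76) = -11.024%, loss ≈ 13944 × 11.024/100 ≈ 1537.
Year 2001: gap = -2.6 × (8.08 - 5.76) = -6.032%, loss ≈ 13944 × 6.032/100 ≈ 841.
Year 2002: gap = -2.6 × (9.57 - 5.76) = -9.906%, loss ≈ 13944 × 9.906/100 ≈ 1381.
Year 2003: gap = -2.6 × (6.95 - 5.76) = -3.094%, loss ≈ 13944 × 3.094/100 ≈ 431.
Total lost output = 555 + 1537 + 841 + 1381 + 431 = 4745 billion.

$4,745 billion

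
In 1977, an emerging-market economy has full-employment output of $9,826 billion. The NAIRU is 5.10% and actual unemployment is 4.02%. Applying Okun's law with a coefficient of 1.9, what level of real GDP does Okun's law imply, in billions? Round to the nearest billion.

Unemployment gap = 4.02 - 5.1 = -1.08 points, so the output gap is -1.9 × (-1.08) = 2.052%.
Actual GDP = 9826 × (1 + 2.052/100) = 9826 × 1.02052 ≈ 10028 billion.

$10,028 billion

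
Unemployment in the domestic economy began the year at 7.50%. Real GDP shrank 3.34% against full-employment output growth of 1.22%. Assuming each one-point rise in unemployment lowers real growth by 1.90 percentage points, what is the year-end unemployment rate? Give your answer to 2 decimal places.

Growth-rate Okun's law: g_Y = g_Y* - β × Δu, so Δu = (g_Y* - g_Y)/β.
Δu = (1.22 + 3.34)/1.90 = 4.56/1.90 = 2.40 percentage points.
Year-end unemployment = 7.5 + 2.4 = 9.90%.

9.90%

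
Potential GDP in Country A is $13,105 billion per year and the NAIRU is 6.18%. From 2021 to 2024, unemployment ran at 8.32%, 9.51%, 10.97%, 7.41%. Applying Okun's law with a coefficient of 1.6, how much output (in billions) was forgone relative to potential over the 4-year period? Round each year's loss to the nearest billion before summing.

Year 2021: gap = -1.6 × (8.32 - 6.18) = -3.424%, loss ≈ 13105 × 3.424/100 ≈ 449.
Year 2022: gap = -1.6 × (9.51 - 6.18) = -5.328%, loss ≈ 13105 × 5.328/100 ≈ 698.
Year 2023: gap = -1.6 × (10.97 - 6.18) = -7.664%, loss ≈ 13105 × 7.664/100 ≈ 1004.
Year 2024: gap = -1.6 × (7.41 - 6.18) = -1.968%, loss ≈ 13105 × 1.968/100 ≈ 258.
Total lost output = 449 + 698 + 1004 + 258 = 2409 billion.

$2,409 billion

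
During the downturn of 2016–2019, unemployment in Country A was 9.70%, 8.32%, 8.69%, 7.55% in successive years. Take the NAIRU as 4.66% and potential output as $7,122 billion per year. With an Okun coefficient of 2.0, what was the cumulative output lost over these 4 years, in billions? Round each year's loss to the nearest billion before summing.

Year 2016: gap = -2.0 × (9.7 - 4.66) = -10.08%, loss ≈ 7122 × 10.08/100 ≈ 718.
Year 2017: gap = -2.0 × (8.32 - 4.66) = -7.32%, loss ≈ 7122 × 7.32/100 ≈ 521.
Year 2018: gap = -2.0 × (8.69 - 4.66) = -8.06%, loss ≈ 7122 × 8.06/100 ≈ 574.
Year 2019: gap = -2.0 × (7.55 - 4.66) = -5.78%, loss ≈ 7122 × 5.78/100 ≈ 412.
Total lost output = 718 + 521 + 574 + 412 = 2225 billion.

$2,225 billion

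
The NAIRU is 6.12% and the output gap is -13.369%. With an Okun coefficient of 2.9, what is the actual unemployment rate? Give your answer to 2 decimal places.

10.73%

From Okun's law, u - u* = -(output gap)/β = -(-13.369)/2.9 = 4.61 points.
So u = 6.12 + 4.61 = 10.73%.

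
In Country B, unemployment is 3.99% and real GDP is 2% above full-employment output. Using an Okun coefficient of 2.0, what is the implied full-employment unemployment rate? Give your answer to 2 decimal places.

From Okun's law, u - u* = -(output gap)/β = -(2)/2.0 = -1 point.
So u* = 3.99 + 1 = 4.99%.

4.99%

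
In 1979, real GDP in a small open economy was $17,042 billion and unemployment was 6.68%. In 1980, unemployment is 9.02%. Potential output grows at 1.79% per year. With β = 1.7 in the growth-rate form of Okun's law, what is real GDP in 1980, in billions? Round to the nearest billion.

Δu = 9.02 - 6.68 = 2.34 points.
Okun's law (growth form): g_Y = g_Y* - β × Δu = 1.79 - 1.7 × (2.34) = 1.79 - 3.978 = -2.188%.
Real GDP in the next year = 17042 × (1 - 2.188/100) = 17042 × 0.97812 ≈ 16669 billion.

$16,669 billion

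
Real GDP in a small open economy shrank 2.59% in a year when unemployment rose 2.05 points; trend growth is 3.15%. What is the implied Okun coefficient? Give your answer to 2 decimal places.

Growth form: g_Y = g_Y* - β × Δu, so β = (g_Y* - g_Y)/Δu.
β = (3.15 + 2.59)/2.05 = 5.74/2.05 = 2.80.

β ≈ 2.80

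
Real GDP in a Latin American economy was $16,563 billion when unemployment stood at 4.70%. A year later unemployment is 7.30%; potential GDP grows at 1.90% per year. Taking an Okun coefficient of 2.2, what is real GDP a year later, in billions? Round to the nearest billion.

$15,930 billion

Δu = 7.3 - 4.7 = 2.6 points.
Okun's law (growth form): g_Y = g_Y* - β × Δu = 1.90 - 2.2 × (2.60) = 1.9 - 5.72 = -3.82%.
Real GDP in the next year = 16563 × (1 - 3.82/100) = 16563 × 0.9618 ≈ 15930 billion.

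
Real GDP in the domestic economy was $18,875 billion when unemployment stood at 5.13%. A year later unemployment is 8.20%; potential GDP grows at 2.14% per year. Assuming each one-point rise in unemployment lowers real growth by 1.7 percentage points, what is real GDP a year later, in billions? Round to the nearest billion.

$18,294 billion

Δu = 8.2 - 5.13 = 3.07 points.
Okun's law (growth form): g_Y = g_Y* - β × Δu = 2.14 - 1.7 × (3.07) = 2.14 - 5.219 = -3.079%.
Real GDP in the next year = 18875 × (1 - 3.079/100) = 18875 × 0.96921 ≈ 18294 billion.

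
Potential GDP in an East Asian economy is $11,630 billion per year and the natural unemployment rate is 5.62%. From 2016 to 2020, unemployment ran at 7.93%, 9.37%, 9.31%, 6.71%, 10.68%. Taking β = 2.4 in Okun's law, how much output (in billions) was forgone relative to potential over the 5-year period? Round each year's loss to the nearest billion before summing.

Year 2016: gap = -2.4 × (7.93 - 5.62) = -5.544%, loss ≈ 11630 × 5.544/100 ≈ 645.
Year 2017: gap = -2.4 × (9.37 - 5.62) = -9%, loss ≈ 11630 × 9/100 ≈ 1047.
Year 2018: gap = -2.4 × (9.31 - 5.62) = -8.856%, loss ≈ 11630 × 8.856/100 ≈ 1030.
Year 2019: gap = -2.4 × (6.71 - 5.62) = -2.616%, loss ≈ 11630 × 2.616/100 ≈ 304.
Year 2020: gap = -2.4 × (10.68 - 5.62) = -12.144%, loss ≈ 11630 × 12.144/100 ≈ 1412.
Total lost output = 645 + 1047 + 1030 + 304 + 1412 = 4438 billion.

$4,438 billion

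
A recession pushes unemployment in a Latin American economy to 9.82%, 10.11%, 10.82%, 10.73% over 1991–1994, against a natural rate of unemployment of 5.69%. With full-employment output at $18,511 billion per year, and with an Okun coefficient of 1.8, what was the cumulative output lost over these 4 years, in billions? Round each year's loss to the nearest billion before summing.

Year 1991: gap = -1.8 × (9.82 - 5.69) = -7.434%, loss ≈ 18511 × 7.434/100 ≈ 1376.
Year 1992: gap = -1.8 × (10.11 - 5.69) = -7.956%, loss ≈ 18511 × 7.956/100 ≈ 1473.
Year 1993: gap = -1.8 × (10.82 - 5.69) = -9.234%, loss ≈ 18511 × 9.234/100 ≈ 1709.
Year 1994: gap = -1.8 × (10.73 - 5.69) = -9.072%, loss ≈ 18511 × 9.072/100 ≈ 1679.
Total lost output = 1376 + 1473 + 1709 + 1679 = 6237 billion.

$6,237 billion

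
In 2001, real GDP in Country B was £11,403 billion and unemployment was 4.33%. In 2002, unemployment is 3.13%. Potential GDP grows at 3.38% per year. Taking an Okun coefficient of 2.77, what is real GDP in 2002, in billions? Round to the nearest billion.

£12,167 billion

Δu = 3.13 - 4.33 = -1.2 points.
Okun's law (growth form): g_Y = g_Y* - β × Δu = 3.38 - 2.77 × (-1.20) = 3.38 + 3.324 = 6.704%.
Real GDP in the next year = 11403 × (1 + 6.704/100) = 11403 × 1.06704 ≈ 12167 billion.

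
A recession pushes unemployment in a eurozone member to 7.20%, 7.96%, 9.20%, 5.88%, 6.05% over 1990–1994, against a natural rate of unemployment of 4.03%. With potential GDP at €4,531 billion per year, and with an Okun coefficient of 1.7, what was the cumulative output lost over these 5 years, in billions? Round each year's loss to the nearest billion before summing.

€1,243 billion

Year 1990: gap = -1.7 × (7.2 - 4.03) = -5.389%, loss ≈ 4531 × 5.389/100 ≈ 244.
Year 1991: gap = -1.7 × (7.96 - 4.03) = -6.681%, loss ≈ 4531 × 6.681/100 ≈ 303.
Year 1992: gap = -1.7 × (9.2 - 4.03) = -8.789%, loss ≈ 4531 × 8.789/100 ≈ 398.
Year 1993: gap = -1.7 × (5.88 - 4.03) = -3.145%, loss ≈ 4531 × 3.145/100 ≈ 142.
Year 1994: gap = -1.7 × (6.05 - 4.03) = -3.434%, loss ≈ 4531 × 3.434/100 ≈ 156.
Total lost output = 244 + 303 + 398 + 142 + 156 = 1243 billion.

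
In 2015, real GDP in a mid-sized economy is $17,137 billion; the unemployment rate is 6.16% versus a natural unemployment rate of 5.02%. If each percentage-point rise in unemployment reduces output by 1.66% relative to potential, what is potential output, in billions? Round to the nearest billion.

Unemployment gap = 6.16 - 5.02 = 1.14 points, so output gap = -1.66 × 1.14 = -1.8924%.
Since Y = Y* × (1 + gap/100), Y* = 17137/0.981076 ≈ 17468 billion.

$17,468 billion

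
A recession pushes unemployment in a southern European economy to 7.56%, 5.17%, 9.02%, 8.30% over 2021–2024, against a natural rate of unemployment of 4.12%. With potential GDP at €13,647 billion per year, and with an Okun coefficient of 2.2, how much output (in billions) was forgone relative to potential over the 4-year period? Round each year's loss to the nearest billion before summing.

€4,074 billion

Year 2021: gap = -2.2 × (7.56 - 4.12) = -7.568%, loss ≈ 13647 × 7.568/100 ≈ 1033.
Year 2022: gap = -2.2 × (5.17 - 4.12) = -2.31%, loss ≈ 13647 × 2.31/100 ≈ 315.
Year 2023: gap = -2.2 × (9.02 - 4.12) = -10.78%, loss ≈ 13647 × 10.78/100 ≈ 1471.
Year 2024: gap = -2.2 × (8.3 - 4.12) = -9.196%, loss ≈ 13647 × 9.196/100 ≈ 1255.
Total lost output = 1033 + 315 + 1471 + 1255 = 4074 billion.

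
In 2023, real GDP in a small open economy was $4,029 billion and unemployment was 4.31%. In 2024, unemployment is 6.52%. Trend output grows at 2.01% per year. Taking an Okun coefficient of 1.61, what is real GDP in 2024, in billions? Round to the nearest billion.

Δu = 6.52 - 4.31 = 2.21 points.
Okun's law (growth form): g_Y = g_Y* - β × Δu = 2.01 - 1.61 × (2.21) = 2.01 - 3.5581 = -1.5481%.
Real GDP in the next year = 4029 × (1 - 1.5481/100) = 4029 × 0.984519 ≈ 3967 billion.

$3,967 billion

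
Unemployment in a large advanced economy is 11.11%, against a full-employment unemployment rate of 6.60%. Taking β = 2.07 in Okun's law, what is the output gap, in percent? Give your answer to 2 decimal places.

-9.34%

The unemployment gap is 11.11 - 6.6 = 4.51 percentage points.
Okun's law gives an output gap of -2.07 × 4.51 = -9.3357%, i.e. 9.34% below potential.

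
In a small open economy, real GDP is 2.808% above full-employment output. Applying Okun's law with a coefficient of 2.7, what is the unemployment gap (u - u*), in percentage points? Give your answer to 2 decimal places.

Okun's law: output gap = -β × (u - u*), so u - u* = -(output gap)/β.
u - u* = -(2.808)/2.7 = -1.04 percentage points.

-1.04 percentage points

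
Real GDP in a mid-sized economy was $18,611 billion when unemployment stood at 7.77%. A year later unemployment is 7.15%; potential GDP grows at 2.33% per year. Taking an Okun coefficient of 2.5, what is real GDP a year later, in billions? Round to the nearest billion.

Δu = 7.15 - 7.77 = -0.62 points.
Okun's law (growth form): g_Y = g_Y* - β × Δu = 2.33 - 2.5 × (-0.62) = 2.33 + 1.55 = 3.88%.
Real GDP in the next year = 18611 × (1 + 3.88/100) = 18611 × 1.0388 ≈ 19333 billion.

$19,333 billion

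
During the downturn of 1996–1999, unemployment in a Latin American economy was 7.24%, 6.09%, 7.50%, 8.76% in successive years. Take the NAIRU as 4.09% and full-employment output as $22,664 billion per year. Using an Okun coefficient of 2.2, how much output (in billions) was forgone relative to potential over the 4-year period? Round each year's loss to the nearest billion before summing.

$6,596 billion

Year 1996: gap = -2.2 × (7.24 - 4.09) = -6.93%, loss ≈ 22664 × 6.93/100 ≈ 1571.
Year 1997: gap = -2.2 × (6.09 - 4.09) = -4.4%, loss ≈ 22664 × 4.4/100 ≈ 997.
Year 1998: gap = -2.2 × (7.5 - 4.09) = -7.502%, loss ≈ 22664 × 7.502/100 ≈ 1700.
Year 1999: gap = -2.2 × (8.76 - 4.09) = -10.274%, loss ≈ 22664 × 10.274/100 ≈ 2328.
Total lost output = 1571 + 997 + 1700 + 2328 = 6596 billion.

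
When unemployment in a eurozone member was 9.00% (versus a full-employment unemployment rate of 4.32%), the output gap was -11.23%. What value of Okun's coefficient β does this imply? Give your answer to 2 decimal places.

Okun's law: output gap = -β × (u - u*).
-11.23 = -β × (9 - 4.32) = -β × 4.68, so β = 11.23/4.68 = 2.40.

β ≈ 2.40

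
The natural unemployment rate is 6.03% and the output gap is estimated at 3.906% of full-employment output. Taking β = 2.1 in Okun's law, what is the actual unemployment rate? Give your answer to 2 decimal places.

From Okun's law, u - u* = -(output gap)/β = -(3.906)/2.1 = -1.86 points.
So u = 6.03 - 1.86 = 4.17%.

4.17%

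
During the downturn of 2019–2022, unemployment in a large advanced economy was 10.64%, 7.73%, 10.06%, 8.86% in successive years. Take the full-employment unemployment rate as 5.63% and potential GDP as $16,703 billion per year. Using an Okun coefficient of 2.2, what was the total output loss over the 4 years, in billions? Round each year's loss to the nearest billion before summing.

$5,428 billion

Year 2019: gap = -2.2 × (10.64 - 5.63) = -11.022%, loss ≈ 16703 × 11.022/100 ≈ 1841.
Year 2020: gap = -2.2 × (7.73 - 5.63) = -4.62%, loss ≈ 16703 × 4.62/100 ≈ 772.
Year 2021: gap = -2.2 × (10.06 - 5.63) = -9.746%, loss ≈ 16703 × 9.746/100 ≈ 1628.
Year 2022: gap = -2.2 × (8.86 - 5.63) = -7.106%, loss ≈ 16703 × 7.106/100 ≈ 1187.
Total lost output = 1841 + 772 + 1628 + 1187 = 5428 billion.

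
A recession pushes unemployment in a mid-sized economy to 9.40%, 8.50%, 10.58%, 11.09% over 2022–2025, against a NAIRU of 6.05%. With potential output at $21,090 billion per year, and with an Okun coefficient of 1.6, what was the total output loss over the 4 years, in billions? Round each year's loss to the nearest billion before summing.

$5,187 billion

Year 2022: gap = -1.6 × (9.4 - 6.05) = -5.36%, loss ≈ 21090 × 5.36/100 ≈ 1130.
Year 2023: gap = -1.6 × (8.5 - 6.05) = -3.92%, loss ≈ 21090 × 3.92/100 ≈ 827.
Year 2024: gap = -1.6 × (10.58 - 6.05) = -7.248%, loss ≈ 21090 × 7.248/100 ≈ 1529.
Year 2025: gap = -1.6 × (11.09 - 6.05) = -8.064%, loss ≈ 21090 × 8.064/100 ≈ 1701.
Total lost output = 1130 + 827 + 1529 + 1701 = 5187 billion.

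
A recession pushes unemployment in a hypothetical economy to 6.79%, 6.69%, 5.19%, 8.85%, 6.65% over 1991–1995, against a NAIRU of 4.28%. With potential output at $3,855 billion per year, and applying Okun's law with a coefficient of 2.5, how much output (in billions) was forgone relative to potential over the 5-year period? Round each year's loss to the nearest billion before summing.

Year 1991: gap = -2.5 × (6.79 - 4.28) = -6.275%, loss ≈ 3855 × 6.275/100 ≈ 242.
Year 1992: gap = -2.5 × (6.69 - 4.28) = -6.025%, loss ≈ 3855 × 6.025/100 ≈ 232.
Year 1993: gap = -2.5 × (5.19 - 4.28) = -2.275%, loss ≈ 3855 × 2.275/100 ≈ 88.
Year 1994: gap = -2.5 × (8.85 - 4.28) = -11.425%, loss ≈ 3855 × 11.425/100 ≈ 440.
Year 1995: gap = -2.5 × (6.65 - 4.28) = -5.925%, loss ≈ 3855 × 5.925/100 ≈ 228.
Total lost output = 242 + 232 + 88 + 440 + 228 = 1230 billion.

$1,230 billion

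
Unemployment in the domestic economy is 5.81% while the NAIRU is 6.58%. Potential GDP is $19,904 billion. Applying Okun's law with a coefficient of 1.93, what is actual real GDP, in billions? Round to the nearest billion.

Unemployment gap = 5.81 - 6.58 = -0.77 points, so the output gap is -1.93 × (-0.77) = 1.4861%.
Actual GDP = 19904 × (1 + 1.4861/100) = 19904 × 1.014861 ≈ 20200 billion.

$20,200 billion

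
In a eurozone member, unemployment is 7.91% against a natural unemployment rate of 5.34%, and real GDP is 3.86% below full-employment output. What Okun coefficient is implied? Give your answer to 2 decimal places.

Okun's law: output gap = -β × (u - u*).
-3.86 = -β × (7.91 - 5.34) = -β × 2.57, so β = 3.86/2.57 = 1.50.

β ≈ 1.50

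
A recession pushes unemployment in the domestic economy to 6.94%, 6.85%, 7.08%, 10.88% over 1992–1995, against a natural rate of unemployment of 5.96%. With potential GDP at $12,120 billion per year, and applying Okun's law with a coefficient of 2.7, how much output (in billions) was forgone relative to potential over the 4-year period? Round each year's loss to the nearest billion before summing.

$2,589 billion

Year 1992: gap = -2.7 × (6.94 - 5.96) = -2.646%, loss ≈ 12120 × 2.646/100 ≈ 321.
Year 1993: gap = -2.7 × (6.85 - 5.96) = -2.403%, loss ≈ 12120 × 2.403/100 ≈ 291.
Year 1994: gap = -2.7 × (7.08 - 5.96) = -3.024%, loss ≈ 12120 × 3.024/100 ≈ 367.
Year 1995: gap = -2.7 × (10.88 - 5.96) = -13.284%, loss ≈ 12120 × 13.284/100 ≈ 1610.
Total lost output = 321 + 291 + 367 + 1610 = 2589 billion.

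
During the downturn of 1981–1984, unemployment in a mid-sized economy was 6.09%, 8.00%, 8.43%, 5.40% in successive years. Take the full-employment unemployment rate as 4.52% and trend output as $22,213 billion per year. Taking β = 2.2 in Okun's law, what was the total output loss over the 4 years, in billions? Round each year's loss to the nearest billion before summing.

Year 1981: gap = -2.2 × (6.09 - 4.52) = -3.454%, loss ≈ 22213 × 3.454/100 ≈ 767.
Year 1982: gap = -2.2 × (8 - 4.52) = -7.656%, loss ≈ 22213 × 7.656/100 ≈ 1701.
Year 1983: gap = -2.2 × (8.43 - 4.52) = -8.602%, loss ≈ 22213 × 8.602/100 ≈ 1911.
Year 1984: gap = -2.2 × (5.4 - 4.52) = -1.936%, loss ≈ 22213 × 1.936/100 ≈ 430.
Total lost output = 767 + 1701 + 1911 + 430 = 4809 billion.

$4,809 billion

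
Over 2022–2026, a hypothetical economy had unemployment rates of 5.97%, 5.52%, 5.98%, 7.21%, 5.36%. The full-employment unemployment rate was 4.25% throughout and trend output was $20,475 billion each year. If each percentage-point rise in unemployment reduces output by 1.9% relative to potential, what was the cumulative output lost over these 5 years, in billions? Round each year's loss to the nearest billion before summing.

Year 2022: gap = -1.9 × (5.97 - 4.25) = -3.268%, loss ≈ 20475 × 3.268/100 ≈ 669.
Year 2023: gap = -1.9 × (5.52 - 4.25) = -2.413%, loss ≈ 20475 × 2.413/100 ≈ 494.
Year 2024: gap = -1.9 × (5.98 - 4.25) = -3.287%, loss ≈ 20475 × 3.287/100 ≈ 673.
Year 2025: gap = -1.9 × (7.21 - 4.25) = -5.624%, loss ≈ 20475 × 5.624/100 ≈ 1152.
Year 2026: gap = -1.9 × (5.36 - 4.25) = -2.109%, loss ≈ 20475 × 2.109/100 ≈ 432.
Total lost output = 669 + 494 + 673 + 1152 + 432 = 3420 billion.

$3,420 billion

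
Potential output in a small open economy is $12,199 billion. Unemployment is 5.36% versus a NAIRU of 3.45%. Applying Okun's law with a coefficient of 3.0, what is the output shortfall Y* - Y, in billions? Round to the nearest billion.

$699 billion

Output gap = -3.0 × (5.36 - 3.45) = -3 × 1.91 = -5.73%.
Actual GDP ≈ 12199 × 0.9427 ≈ 11500 billion, so the shortfall is 12199 - 11500 = 699 billion.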